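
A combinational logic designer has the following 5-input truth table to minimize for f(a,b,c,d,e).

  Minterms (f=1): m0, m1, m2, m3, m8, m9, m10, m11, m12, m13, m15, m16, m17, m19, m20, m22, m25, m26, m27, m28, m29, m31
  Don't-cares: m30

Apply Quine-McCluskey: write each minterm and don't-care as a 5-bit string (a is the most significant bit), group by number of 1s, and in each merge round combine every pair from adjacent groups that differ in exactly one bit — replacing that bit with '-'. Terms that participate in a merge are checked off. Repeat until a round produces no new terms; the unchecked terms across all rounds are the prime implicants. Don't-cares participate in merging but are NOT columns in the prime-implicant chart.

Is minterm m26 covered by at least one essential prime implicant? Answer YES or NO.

NO

size-2^0 implicants → 00000(✓)  00001(✓)  00010(✓)  00011(✓)  01000(✓)  01001(✓)  01010(✓)  01011(✓)  01100(✓)  01101(✓)  01111(✓)  10000(✓)  10001(✓)  10011(✓)  10100(✓)  10110(✓)  11001(✓)  11010(✓)  11011(✓)  11100(✓)  11101(✓)  11110(✓)  11111(✓)
size-2^1 implicants → -0000(✓)  -0001(✓)  -0011(✓)  -1001(✓)  -1010(✓)  -1011(✓)  -1100(✓)  -1101(✓)  -1111(✓)  0-000(✓)  0-001(✓)  0-010(✓)  0-011(✓)  000-0(✓)  000-1(✓)  0000-(✓)  0001-(✓)  01-00(✓)  01-01(✓)  01-11(✓)  010-0(✓)  010-1(✓)  0100-(✓)  0101-(✓)  011-1(✓)  0110-(✓)  1-001(✓)  1-011(✓)  1-100(✓)  1-110(✓)  10-00  100-1(✓)  1000-(✓)  101-0(✓)  11-01(✓)  11-10(✓)  11-11(✓)  110-1(✓)  1101-(✓)  111-0(✓)  111-1(✓)  1110-(✓)  1111-(✓)
size-2^2 implicants → --001(✓)  --011(✓)  -00-1(✓)  -000-  -1-01(✓)  -1-11(✓)  -10-1(✓)  -101-  -11-1(✓)  -110-  0-0-0(✓)  0-0-1(✓)  0-00-(✓)  0-01-(✓)  000--(✓)  01--1(✓)  01-0-  010--(✓)  1-0-1(✓)  1-1-0  11--1(✓)  11-1-  111--
size-2^3 implicants → --0-1  -1--1  0-0--
Unchecked terms (primes): --0-1, -000-, -1--1, -101-, -110-, 0-0--, 01-0-, 1-1-0, 10-00, 11-1-, 111--
Minterm coverage:
  m0 ⊆ -000-,0-0--
  m1 ⊆ --0-1,-000-,0-0--
  m2 ⊆ 0-0-- [E]
  m3 ⊆ --0-1,0-0--
  m8 ⊆ 0-0--,01-0-
  m9 ⊆ --0-1,-1--1,0-0--,01-0-
  m10 ⊆ -101-,0-0--
  m11 ⊆ --0-1,-1--1,-101-,0-0--
  m12 ⊆ -110-,01-0-
  m13 ⊆ -1--1,-110-,01-0-
  m15 ⊆ -1--1 [E]
  m16 ⊆ -000-,10-00
  m17 ⊆ --0-1,-000-
  m19 ⊆ --0-1 [E]
  m20 ⊆ 1-1-0,10-00
  m22 ⊆ 1-1-0 [E]
  m25 ⊆ --0-1,-1--1
  m26 ⊆ -101-,11-1-
  m27 ⊆ --0-1,-1--1,-101-,11-1-
  m28 ⊆ -110-,1-1-0,111--
  m29 ⊆ -1--1,-110-,111--
  m31 ⊆ -1--1,11-1-,111--
E = {--0-1, -1--1, 0-0--, 1-1-0}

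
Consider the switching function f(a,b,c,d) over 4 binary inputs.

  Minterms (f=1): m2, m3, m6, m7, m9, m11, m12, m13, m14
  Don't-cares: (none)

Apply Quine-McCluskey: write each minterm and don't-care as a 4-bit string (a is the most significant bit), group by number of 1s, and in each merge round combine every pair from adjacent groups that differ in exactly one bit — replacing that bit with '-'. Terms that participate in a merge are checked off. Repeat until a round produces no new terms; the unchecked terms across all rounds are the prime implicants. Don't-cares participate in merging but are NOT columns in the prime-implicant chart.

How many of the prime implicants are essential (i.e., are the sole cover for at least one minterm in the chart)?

1

Round 0: 0010✓ 0011✓ 0110✓ 0111✓ 1001✓ 1011✓ 1100✓ 1101✓ 1110✓
Round 1: -011 -110 0-10✓ 0-11✓ 001-✓ 011-✓ 1-01 10-1 11-0 110-
Round 2: 0-1-
PIs = {-011, -110, 0-1-, 1-01, 10-1, 11-0, 110-}
Coverage chart:
  m2: 0-1- ←essential
  m3: -011,0-1-
  m6: -110,0-1-
  m7: 0-1- ←essential
  m9: 1-01,10-1
  m11: -011,10-1
  m12: 11-0,110-
  m13: 1-01,110-
  m14: -110,11-0
Essential: 0-1-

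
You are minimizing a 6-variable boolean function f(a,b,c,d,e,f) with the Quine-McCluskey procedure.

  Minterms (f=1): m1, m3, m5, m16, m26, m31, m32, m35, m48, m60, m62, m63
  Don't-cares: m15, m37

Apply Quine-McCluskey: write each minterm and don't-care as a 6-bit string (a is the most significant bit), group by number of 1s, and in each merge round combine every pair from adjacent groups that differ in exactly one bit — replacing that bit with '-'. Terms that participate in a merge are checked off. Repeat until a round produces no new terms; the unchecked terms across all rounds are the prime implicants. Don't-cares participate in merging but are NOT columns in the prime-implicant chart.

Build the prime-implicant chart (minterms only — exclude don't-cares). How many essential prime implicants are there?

Round 0: 000001✓ 000011✓ 000101✓ 001111✓ 010000✓ 011010 011111✓ 100000✓ 100011✓ 100101✓ 110000✓ 111100✓ 111110✓ 111111✓
Round 1: -00011 -00101 -10000 -11111 0-1111 000-01 0000-1 1-0000 1111-0 11111-
PIs = {-00011, -00101, -10000, -11111, 0-1111, 000-01, 0000-1, 011010, 1-0000, 1111-0, 11111-}
Coverage chart:
  m1: 000-01,0000-1
  m3: -00011,0000-1
  m5: -00101,000-01
  m16: -10000 ←essential
  m26: 011010 ←essential
  m31: -11111,0-1111
  m32: 1-0000 ←essential
  m35: -00011 ←essential
  m48: -10000,1-0000
  m60: 1111-0 ←essential
  m62: 1111-0,11111-
  m63: -11111,11111-
Essential: -00011, -10000, 011010, 1-0000, 1111-0

5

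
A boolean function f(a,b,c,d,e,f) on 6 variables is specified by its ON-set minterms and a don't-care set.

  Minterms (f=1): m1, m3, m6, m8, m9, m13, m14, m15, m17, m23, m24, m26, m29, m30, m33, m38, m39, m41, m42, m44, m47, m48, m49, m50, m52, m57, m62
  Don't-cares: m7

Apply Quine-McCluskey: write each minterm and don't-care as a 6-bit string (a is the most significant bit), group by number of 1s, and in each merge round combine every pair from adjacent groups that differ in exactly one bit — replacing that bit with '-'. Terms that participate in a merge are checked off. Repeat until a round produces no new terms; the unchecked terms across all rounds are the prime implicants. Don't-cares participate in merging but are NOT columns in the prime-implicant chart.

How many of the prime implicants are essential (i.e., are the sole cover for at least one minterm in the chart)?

11

size-2^0 implicants → 000001(✓)  000011(✓)  000110(✓)  000111(✓)  001000(✓)  001001(✓)  001101(✓)  001110(✓)  001111(✓)  010001(✓)  010111(✓)  011000(✓)  011010(✓)  011101(✓)  011110(✓)  100001(✓)  100110(✓)  100111(✓)  101001(✓)  101010  101100  101111(✓)  110000(✓)  110001(✓)  110010(✓)  110100(✓)  111001(✓)  111110(✓)
size-2^1 implicants → -00001(✓)  -00110(✓)  -00111(✓)  -01001(✓)  -01111(✓)  -10001(✓)  -11110  0-0001(✓)  0-0111  0-1000  0-1101  0-1110  00-001(✓)  00-110(✓)  00-111(✓)  000-11  0000-1  00011-(✓)  001-01  00100-  0011-1  00111-(✓)  011-10  0110-0  1-0001(✓)  1-1001(✓)  10-001(✓)  10-111(✓)  10011-(✓)  11-001(✓)  110-00  1100-0  11000-
size-2^2 implicants → --0001  -0-001  -0-111  -0011-  00-11-  1--001
Unchecked terms (primes): --0001, -0-001, -0-111, -0011-, -11110, 0-0111, 0-1000, 0-1101, 0-1110, 00-11-, 000-11, 0000-1, 001-01, 00100-, 0011-1, 011-10, 0110-0, 1--001, 101010, 101100, 110-00, 1100-0, 11000-
Minterm coverage:
  m1 ⊆ --0001,-0-001,0000-1
  m3 ⊆ 000-11,0000-1
  m6 ⊆ -0011-,00-11-
  m8 ⊆ 0-1000,00100-
  m9 ⊆ -0-001,001-01,00100-
  m13 ⊆ 0-1101,001-01,0011-1
  m14 ⊆ 0-1110,00-11-
  m15 ⊆ -0-111,00-11-,0011-1
  m17 ⊆ --0001 [E]
  m23 ⊆ 0-0111 [E]
  m24 ⊆ 0-1000,0110-0
  m26 ⊆ 011-10,0110-0
  m29 ⊆ 0-1101 [E]
  m30 ⊆ -11110,0-1110,011-10
  m33 ⊆ --0001,-0-001,1--001
  m38 ⊆ -0011- [E]
  m39 ⊆ -0-111,-0011-
  m41 ⊆ -0-001,1--001
  m42 ⊆ 101010 [E]
  m44 ⊆ 101100 [E]
  m47 ⊆ -0-111 [E]
  m48 ⊆ 110-00,1100-0,11000-
  m49 ⊆ --0001,1--001,11000-
  m50 ⊆ 1100-0 [E]
  m52 ⊆ 110-00 [E]
  m57 ⊆ 1--001 [E]
  m62 ⊆ -11110 [E]
E = {--0001, -0-111, -0011-, -11110, 0-0111, 0-1101, 1--001, 101010, 101100, 110-00, 1100-0}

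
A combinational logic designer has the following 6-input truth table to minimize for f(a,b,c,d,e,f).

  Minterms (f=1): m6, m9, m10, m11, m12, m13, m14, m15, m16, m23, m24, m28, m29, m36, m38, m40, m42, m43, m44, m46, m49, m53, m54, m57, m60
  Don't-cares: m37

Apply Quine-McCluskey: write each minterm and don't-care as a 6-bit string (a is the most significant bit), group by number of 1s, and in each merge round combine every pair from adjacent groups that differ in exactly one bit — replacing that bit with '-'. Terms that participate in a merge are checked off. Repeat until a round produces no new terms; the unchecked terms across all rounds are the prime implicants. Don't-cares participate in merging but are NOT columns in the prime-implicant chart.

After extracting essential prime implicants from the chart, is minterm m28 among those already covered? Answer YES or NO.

YES

[col 0] 000110*, 001001*, 001010*, 001011*, 001100*, 001101*, 001110*, 001111*, 010000*, 010111, 011000*, 011100*, 011101*, 100100*, 100101*, 100110*, 101000*, 101010*, 101011*, 101100*, 101110*, 110001*, 110101*, 110110*, 111001*, 111100*
[col 1] -00110*, -01010*, -01011*, -01100*, -01110*, -11100*, 0-1100*, 0-1101*, 00-110*, 001-01*, 001-10*, 001-11*, 0010-1*, 00101-*, 0011-0*, 0011-1*, 00110-*, 00111-*, 01-000, 011-00, 01110-*, 1-0101, 1-0110, 1-1100*, 10-100*, 10-110*, 1001-0*, 10010-, 101-00*, 101-10*, 1010-0*, 10101-*, 1011-0*, 11-001, 110-01
[col 2] --1100, -0-110, -01-10, -0101-, -011-0, 0-110-, 001--1, 001-1-, 0011--, 10-1-0, 101--0
Prime implicants: --1100, -0-110, -01-10, -0101-, -011-0, 0-110-, 001--1, 001-1-, 0011--, 01-000, 010111, 011-00, 1-0101, 1-0110, 10-1-0, 10010-, 101--0, 11-001, 110-01
PI chart (minterm → PIs covering it):
  6 | -0-110  (sole → essential)
  9 | 001--1  (sole → essential)
  10 | -01-10,-0101-,001-1-
  11 | -0101-,001--1,001-1-
  12 | --1100,-011-0,0-110-,0011--
  13 | 0-110-,001--1,0011--
  14 | -0-110,-01-10,-011-0,001-1-,0011--
  15 | 001--1,001-1-,0011--
  16 | 01-000  (sole → essential)
  23 | 010111  (sole → essential)
  24 | 01-000,011-00
  28 | --1100,0-110-,011-00
  29 | 0-110-  (sole → essential)
  36 | 10-1-0,10010-
  38 | -0-110,1-0110,10-1-0
  40 | 101--0  (sole → essential)
  42 | -01-10,-0101-,101--0
  43 | -0101-  (sole → essential)
  44 | --1100,-011-0,10-1-0,101--0
  46 | -0-110,-01-10,-011-0,10-1-0,101--0
  49 | 11-001,110-01
  53 | 1-0101,110-01
  54 | 1-0110  (sole → essential)
  57 | 11-001  (sole → essential)
  60 | --1100  (sole → essential)
Essential prime implicants: --1100, -0-110, -0101-, 0-110-, 001--1, 01-000, 010111, 1-0110, 101--0, 11-001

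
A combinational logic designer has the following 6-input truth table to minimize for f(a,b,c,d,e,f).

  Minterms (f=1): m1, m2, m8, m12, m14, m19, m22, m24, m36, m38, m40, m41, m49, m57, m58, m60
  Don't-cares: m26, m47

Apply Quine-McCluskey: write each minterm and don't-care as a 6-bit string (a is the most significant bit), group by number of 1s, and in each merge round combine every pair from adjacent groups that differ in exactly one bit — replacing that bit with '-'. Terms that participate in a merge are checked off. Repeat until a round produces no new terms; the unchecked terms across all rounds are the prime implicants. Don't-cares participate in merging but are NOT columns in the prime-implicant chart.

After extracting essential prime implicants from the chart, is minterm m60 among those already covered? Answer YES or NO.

YES

[col 0] 000001, 000010, 001000*, 001100*, 001110*, 010011, 010110, 011000*, 011010*, 100100*, 100110*, 101000*, 101001*, 101111, 110001*, 111001*, 111010*, 111100
[col 1] -01000, -11010, 0-1000, 001-00, 0011-0, 0110-0, 1-1001, 1001-0, 10100-, 11-001
Prime implicants: -01000, -11010, 0-1000, 000001, 000010, 001-00, 0011-0, 010011, 010110, 0110-0, 1-1001, 1001-0, 10100-, 101111, 11-001, 111100
PI chart (minterm → PIs covering it):
  1 | 000001  (sole → essential)
  2 | 000010  (sole → essential)
  8 | -01000,0-1000,001-00
  12 | 001-00,0011-0
  14 | 0011-0  (sole → essential)
  19 | 010011  (sole → essential)
  22 | 010110  (sole → essential)
  24 | 0-1000,0110-0
  36 | 1001-0  (sole → essential)
  38 | 1001-0  (sole → essential)
  40 | -01000,10100-
  41 | 1-1001,10100-
  49 | 11-001  (sole → essential)
  57 | 1-1001,11-001
  58 | -11010  (sole → essential)
  60 | 111100  (sole → essential)
Essential prime implicants: -11010, 000001, 000010, 0011-0, 010011, 010110, 1001-0, 11-001, 111100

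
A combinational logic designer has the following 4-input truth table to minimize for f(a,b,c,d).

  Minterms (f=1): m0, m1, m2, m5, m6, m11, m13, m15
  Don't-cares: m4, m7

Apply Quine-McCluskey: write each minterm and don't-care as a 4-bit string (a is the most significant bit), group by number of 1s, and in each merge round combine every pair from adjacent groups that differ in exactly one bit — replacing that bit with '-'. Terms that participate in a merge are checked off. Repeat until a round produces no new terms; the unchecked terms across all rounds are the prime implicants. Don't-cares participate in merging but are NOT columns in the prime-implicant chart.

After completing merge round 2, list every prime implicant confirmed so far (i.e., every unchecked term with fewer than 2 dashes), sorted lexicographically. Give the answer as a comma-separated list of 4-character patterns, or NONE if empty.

Round 0: 0000✓ 0001✓ 0010✓ 0100✓ 0101✓ 0110✓ 0111✓ 1011✓ 1101✓ 1111✓
Round 1: -101✓ -111✓ 0-00✓ 0-01✓ 0-10✓ 00-0✓ 000-✓ 01-0✓ 01-1✓ 010-✓ 011-✓ 1-11 11-1✓
Round 2: -1-1 0--0 0-0- 01--
PIs = {-1-1, 0--0, 0-0-, 01--, 1-11}

1-11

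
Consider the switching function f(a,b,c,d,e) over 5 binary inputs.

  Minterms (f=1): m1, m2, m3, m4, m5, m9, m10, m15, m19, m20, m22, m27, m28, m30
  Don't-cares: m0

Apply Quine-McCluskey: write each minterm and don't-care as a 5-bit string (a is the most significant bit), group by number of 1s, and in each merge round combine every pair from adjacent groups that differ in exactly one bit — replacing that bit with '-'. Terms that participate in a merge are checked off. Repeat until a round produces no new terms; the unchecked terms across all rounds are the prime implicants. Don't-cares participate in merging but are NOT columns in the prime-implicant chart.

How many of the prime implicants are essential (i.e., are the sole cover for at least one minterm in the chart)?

6

size-2^0 implicants → 00000(✓)  00001(✓)  00010(✓)  00011(✓)  00100(✓)  00101(✓)  01001(✓)  01010(✓)  01111  10011(✓)  10100(✓)  10110(✓)  11011(✓)  11100(✓)  11110(✓)
size-2^1 implicants → -0011  -0100  0-001  0-010  00-00(✓)  00-01(✓)  000-0(✓)  000-1(✓)  0000-(✓)  0001-(✓)  0010-(✓)  1-011  1-100(✓)  1-110(✓)  101-0(✓)  111-0(✓)
size-2^2 implicants → 00-0-  000--  1-1-0
Unchecked terms (primes): -0011, -0100, 0-001, 0-010, 00-0-, 000--, 01111, 1-011, 1-1-0
Minterm coverage:
  m1 ⊆ 0-001,00-0-,000--
  m2 ⊆ 0-010,000--
  m3 ⊆ -0011,000--
  m4 ⊆ -0100,00-0-
  m5 ⊆ 00-0- [E]
  m9 ⊆ 0-001 [E]
  m10 ⊆ 0-010 [E]
  m15 ⊆ 01111 [E]
  m19 ⊆ -0011,1-011
  m20 ⊆ -0100,1-1-0
  m22 ⊆ 1-1-0 [E]
  m27 ⊆ 1-011 [E]
  m28 ⊆ 1-1-0 [E]
  m30 ⊆ 1-1-0 [E]
E = {0-001, 0-010, 00-0-, 01111, 1-011, 1-1-0}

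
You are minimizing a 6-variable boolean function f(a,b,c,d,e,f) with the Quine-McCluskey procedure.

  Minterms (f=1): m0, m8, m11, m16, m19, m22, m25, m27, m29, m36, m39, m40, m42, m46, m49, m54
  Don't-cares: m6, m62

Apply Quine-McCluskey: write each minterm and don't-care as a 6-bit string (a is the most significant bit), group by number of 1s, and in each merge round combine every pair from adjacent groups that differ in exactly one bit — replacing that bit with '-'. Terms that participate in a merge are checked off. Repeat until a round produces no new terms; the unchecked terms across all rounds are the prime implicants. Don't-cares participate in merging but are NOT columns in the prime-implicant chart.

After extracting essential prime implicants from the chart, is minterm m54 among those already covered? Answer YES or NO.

NO

[col 0] 000000*, 000110*, 001000*, 001011*, 010000*, 010011*, 010110*, 011001*, 011011*, 011101*, 100100, 100111, 101000*, 101010*, 101110*, 110001, 110110*, 111110*
[col 1] -01000, -10110, 0-0000, 0-0110, 0-1011, 00-000, 01-011, 011-01, 0110-1, 1-1110, 101-10, 1010-0, 11-110
Prime implicants: -01000, -10110, 0-0000, 0-0110, 0-1011, 00-000, 01-011, 011-01, 0110-1, 1-1110, 100100, 100111, 101-10, 1010-0, 11-110, 110001
PI chart (minterm → PIs covering it):
  0 | 0-0000,00-000
  8 | -01000,00-000
  11 | 0-1011  (sole → essential)
  16 | 0-0000  (sole → essential)
  19 | 01-011  (sole → essential)
  22 | -10110,0-0110
  25 | 011-01,0110-1
  27 | 0-1011,01-011,0110-1
  29 | 011-01  (sole → essential)
  36 | 100100  (sole → essential)
  39 | 100111  (sole → essential)
  40 | -01000,1010-0
  42 | 101-10,1010-0
  46 | 1-1110,101-10
  49 | 110001  (sole → essential)
  54 | -10110,11-110
Essential prime implicants: 0-0000, 0-1011, 01-011, 011-01, 100100, 100111, 110001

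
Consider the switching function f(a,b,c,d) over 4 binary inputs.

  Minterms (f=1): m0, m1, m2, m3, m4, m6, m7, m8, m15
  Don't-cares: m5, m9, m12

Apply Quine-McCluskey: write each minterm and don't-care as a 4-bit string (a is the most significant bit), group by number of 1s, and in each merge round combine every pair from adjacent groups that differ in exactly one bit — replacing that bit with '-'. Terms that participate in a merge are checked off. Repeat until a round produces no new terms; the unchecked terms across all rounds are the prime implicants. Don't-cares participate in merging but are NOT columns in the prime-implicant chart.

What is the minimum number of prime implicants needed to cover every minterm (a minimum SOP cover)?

3

[col 0] 0000*, 0001*, 0010*, 0011*, 0100*, 0101*, 0110*, 0111*, 1000*, 1001*, 1100*, 1111*
[col 1] -000*, -001*, -100*, -111, 0-00*, 0-01*, 0-10*, 0-11*, 00-0*, 00-1*, 000-*, 001-*, 01-0*, 01-1*, 010-*, 011-*, 1-00*, 100-*
[col 2] --00, -00-, 0--0*, 0--1*, 0-0-*, 0-1-*, 00--*, 01--*
[col 3] 0---
Prime implicants: --00, -00-, -111, 0---
PI chart (minterm → PIs covering it):
  0 | --00,-00-,0---
  1 | -00-,0---
  2 | 0---  (sole → essential)
  3 | 0---  (sole → essential)
  4 | --00,0---
  6 | 0---  (sole → essential)
  7 | -111,0---
  8 | --00,-00-
  15 | -111  (sole → essential)
Essential prime implicants: -111, 0---
Petrick residual → --00
Minimum SOP uses 3 PIs: c'd' + bcd + a'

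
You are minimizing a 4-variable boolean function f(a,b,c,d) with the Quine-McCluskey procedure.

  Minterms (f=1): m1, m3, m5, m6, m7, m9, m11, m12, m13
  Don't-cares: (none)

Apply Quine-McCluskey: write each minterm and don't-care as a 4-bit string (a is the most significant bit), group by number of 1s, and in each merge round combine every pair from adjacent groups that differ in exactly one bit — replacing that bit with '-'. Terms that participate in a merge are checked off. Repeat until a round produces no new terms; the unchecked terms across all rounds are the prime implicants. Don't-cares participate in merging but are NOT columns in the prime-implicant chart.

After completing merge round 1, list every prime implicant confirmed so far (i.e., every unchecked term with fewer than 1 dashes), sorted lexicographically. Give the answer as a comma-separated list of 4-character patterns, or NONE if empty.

Round 0: 0001✓ 0011✓ 0101✓ 0110✓ 0111✓ 1001✓ 1011✓ 1100✓ 1101✓
Round 1: -001✓ -011✓ -101✓ 0-01✓ 0-11✓ 00-1✓ 01-1✓ 011- 1-01✓ 10-1✓ 110-
Round 2: --01 -0-1 0--1
PIs = {--01, -0-1, 0--1, 011-, 110-}

NONE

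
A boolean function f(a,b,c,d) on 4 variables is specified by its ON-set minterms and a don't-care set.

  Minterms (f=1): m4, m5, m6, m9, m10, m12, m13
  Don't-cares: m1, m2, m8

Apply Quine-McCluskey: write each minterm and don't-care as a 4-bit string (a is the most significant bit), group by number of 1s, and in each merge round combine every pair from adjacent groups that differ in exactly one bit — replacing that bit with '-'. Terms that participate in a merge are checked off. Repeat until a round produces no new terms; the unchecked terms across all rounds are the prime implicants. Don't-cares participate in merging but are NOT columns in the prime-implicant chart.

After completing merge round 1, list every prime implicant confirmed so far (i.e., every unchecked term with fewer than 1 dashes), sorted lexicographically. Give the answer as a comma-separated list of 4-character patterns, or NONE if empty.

size-2^0 implicants → 0001(✓)  0010(✓)  0100(✓)  0101(✓)  0110(✓)  1000(✓)  1001(✓)  1010(✓)  1100(✓)  1101(✓)
size-2^1 implicants → -001(✓)  -010  -100(✓)  -101(✓)  0-01(✓)  0-10  01-0  010-(✓)  1-00(✓)  1-01(✓)  10-0  100-(✓)  110-(✓)
size-2^2 implicants → --01  -10-  1-0-
Unchecked terms (primes): --01, -010, -10-, 0-10, 01-0, 1-0-, 10-0

NONE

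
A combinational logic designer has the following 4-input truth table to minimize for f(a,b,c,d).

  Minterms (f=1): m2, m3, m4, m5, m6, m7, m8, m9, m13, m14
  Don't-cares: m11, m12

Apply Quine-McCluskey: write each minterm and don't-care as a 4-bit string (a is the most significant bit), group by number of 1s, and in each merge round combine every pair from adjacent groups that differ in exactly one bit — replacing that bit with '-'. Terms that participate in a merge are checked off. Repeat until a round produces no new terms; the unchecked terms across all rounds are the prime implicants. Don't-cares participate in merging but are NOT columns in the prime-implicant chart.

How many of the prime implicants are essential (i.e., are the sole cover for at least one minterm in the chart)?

[col 0] 0010*, 0011*, 0100*, 0101*, 0110*, 0111*, 1000*, 1001*, 1011*, 1100*, 1101*, 1110*
[col 1] -011, -100*, -101*, -110*, 0-10*, 0-11*, 001-*, 01-0*, 01-1*, 010-*, 011-*, 1-00*, 1-01*, 10-1, 100-*, 11-0*, 110-*
[col 2] -1-0, -10-, 0-1-, 01--, 1-0-
Prime implicants: -011, -1-0, -10-, 0-1-, 01--, 1-0-, 10-1
PI chart (minterm → PIs covering it):
  2 | 0-1-  (sole → essential)
  3 | -011,0-1-
  4 | -1-0,-10-,01--
  5 | -10-,01--
  6 | -1-0,0-1-,01--
  7 | 0-1-,01--
  8 | 1-0-  (sole → essential)
  9 | 1-0-,10-1
  13 | -10-,1-0-
  14 | -1-0  (sole → essential)
Essential prime implicants: -1-0, 0-1-, 1-0-

3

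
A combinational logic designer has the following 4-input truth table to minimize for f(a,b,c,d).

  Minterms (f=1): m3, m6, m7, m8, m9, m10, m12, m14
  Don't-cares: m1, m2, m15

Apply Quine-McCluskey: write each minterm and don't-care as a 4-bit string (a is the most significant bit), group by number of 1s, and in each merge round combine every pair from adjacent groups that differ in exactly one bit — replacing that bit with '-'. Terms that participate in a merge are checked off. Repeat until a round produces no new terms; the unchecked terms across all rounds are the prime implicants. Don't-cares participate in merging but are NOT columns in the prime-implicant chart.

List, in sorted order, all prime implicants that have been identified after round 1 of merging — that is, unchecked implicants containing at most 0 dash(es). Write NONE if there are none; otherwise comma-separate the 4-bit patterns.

NONE

[col 0] 0001*, 0010*, 0011*, 0110*, 0111*, 1000*, 1001*, 1010*, 1100*, 1110*, 1111*
[col 1] -001, -010*, -110*, -111*, 0-10*, 0-11*, 00-1, 001-*, 011-*, 1-00*, 1-10*, 10-0*, 100-, 11-0*, 111-*
[col 2] --10, -11-, 0-1-, 1--0
Prime implicants: --10, -001, -11-, 0-1-, 00-1, 1--0, 100-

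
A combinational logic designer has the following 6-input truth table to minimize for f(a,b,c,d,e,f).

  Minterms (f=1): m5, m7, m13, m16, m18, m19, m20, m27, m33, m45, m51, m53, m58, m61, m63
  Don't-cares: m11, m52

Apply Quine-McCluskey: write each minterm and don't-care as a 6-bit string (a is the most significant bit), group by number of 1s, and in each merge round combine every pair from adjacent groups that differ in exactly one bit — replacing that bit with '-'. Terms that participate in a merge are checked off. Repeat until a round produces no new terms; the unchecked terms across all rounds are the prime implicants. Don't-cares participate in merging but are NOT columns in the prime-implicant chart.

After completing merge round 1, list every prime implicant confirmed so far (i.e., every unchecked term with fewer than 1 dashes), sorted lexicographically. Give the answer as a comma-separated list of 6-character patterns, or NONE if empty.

size-2^0 implicants → 000101(✓)  000111(✓)  001011(✓)  001101(✓)  010000(✓)  010010(✓)  010011(✓)  010100(✓)  011011(✓)  100001  101101(✓)  110011(✓)  110100(✓)  110101(✓)  111010  111101(✓)  111111(✓)
size-2^1 implicants → -01101  -10011  -10100  0-1011  00-101  0001-1  01-011  010-00  0100-0  01001-  1-1101  11-101  11010-  1111-1
Unchecked terms (primes): -01101, -10011, -10100, 0-1011, 00-101, 0001-1, 01-011, 010-00, 0100-0, 01001-, 1-1101, 100001, 11-101, 11010-, 111010, 1111-1

100001, 111010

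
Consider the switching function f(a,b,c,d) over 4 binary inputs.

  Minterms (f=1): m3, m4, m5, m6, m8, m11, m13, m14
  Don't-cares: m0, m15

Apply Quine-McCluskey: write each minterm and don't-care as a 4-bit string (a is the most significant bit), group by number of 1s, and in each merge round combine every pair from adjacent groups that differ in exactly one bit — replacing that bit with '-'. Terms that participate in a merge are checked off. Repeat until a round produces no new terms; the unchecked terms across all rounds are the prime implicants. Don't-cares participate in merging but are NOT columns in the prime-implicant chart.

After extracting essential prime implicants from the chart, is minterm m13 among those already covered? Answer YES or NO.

NO

size-2^0 implicants → 0000(✓)  0011(✓)  0100(✓)  0101(✓)  0110(✓)  1000(✓)  1011(✓)  1101(✓)  1110(✓)  1111(✓)
size-2^1 implicants → -000  -011  -101  -110  0-00  01-0  010-  1-11  11-1  111-
Unchecked terms (primes): -000, -011, -101, -110, 0-00, 01-0, 010-, 1-11, 11-1, 111-
Minterm coverage:
  m3 ⊆ -011 [E]
  m4 ⊆ 0-00,01-0,010-
  m5 ⊆ -101,010-
  m6 ⊆ -110,01-0
  m8 ⊆ -000 [E]
  m11 ⊆ -011,1-11
  m13 ⊆ -101,11-1
  m14 ⊆ -110,111-
E = {-000, -011}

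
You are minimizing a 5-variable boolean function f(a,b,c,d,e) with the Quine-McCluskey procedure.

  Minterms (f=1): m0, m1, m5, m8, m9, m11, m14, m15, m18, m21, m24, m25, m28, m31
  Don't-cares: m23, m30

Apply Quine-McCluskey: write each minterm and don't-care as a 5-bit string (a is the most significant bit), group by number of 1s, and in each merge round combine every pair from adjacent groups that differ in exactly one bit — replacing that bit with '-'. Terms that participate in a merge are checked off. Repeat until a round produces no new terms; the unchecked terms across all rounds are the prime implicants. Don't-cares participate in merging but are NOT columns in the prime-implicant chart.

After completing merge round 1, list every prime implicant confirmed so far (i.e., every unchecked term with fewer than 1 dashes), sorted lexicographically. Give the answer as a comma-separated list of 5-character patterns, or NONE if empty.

[col 0] 00000*, 00001*, 00101*, 01000*, 01001*, 01011*, 01110*, 01111*, 10010, 10101*, 10111*, 11000*, 11001*, 11100*, 11110*, 11111*
[col 1] -0101, -1000*, -1001*, -1110*, -1111*, 0-000*, 0-001*, 00-01, 0000-*, 01-11, 010-1, 0100-*, 0111-*, 1-111, 101-1, 11-00, 1100-*, 111-0, 1111-*
[col 2] -100-, -111-, 0-00-
Prime implicants: -0101, -100-, -111-, 0-00-, 00-01, 01-11, 010-1, 1-111, 10010, 101-1, 11-00, 111-0

10010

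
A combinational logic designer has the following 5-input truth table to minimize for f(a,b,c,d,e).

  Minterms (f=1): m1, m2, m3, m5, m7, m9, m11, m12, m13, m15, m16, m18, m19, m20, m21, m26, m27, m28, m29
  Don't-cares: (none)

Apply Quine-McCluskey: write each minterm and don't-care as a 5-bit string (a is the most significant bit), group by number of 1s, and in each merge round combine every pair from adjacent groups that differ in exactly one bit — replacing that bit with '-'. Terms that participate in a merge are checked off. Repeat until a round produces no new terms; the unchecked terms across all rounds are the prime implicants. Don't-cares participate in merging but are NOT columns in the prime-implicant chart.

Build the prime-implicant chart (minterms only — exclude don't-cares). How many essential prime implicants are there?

4

size-2^0 implicants → 00001(✓)  00010(✓)  00011(✓)  00101(✓)  00111(✓)  01001(✓)  01011(✓)  01100(✓)  01101(✓)  01111(✓)  10000(✓)  10010(✓)  10011(✓)  10100(✓)  10101(✓)  11010(✓)  11011(✓)  11100(✓)  11101(✓)
size-2^1 implicants → -0010(✓)  -0011(✓)  -0101(✓)  -1011(✓)  -1100(✓)  -1101(✓)  0-001(✓)  0-011(✓)  0-101(✓)  0-111(✓)  00-01(✓)  00-11(✓)  000-1(✓)  0001-(✓)  001-1(✓)  01-01(✓)  01-11(✓)  010-1(✓)  011-1(✓)  0110-(✓)  1-010(✓)  1-011(✓)  1-100(✓)  1-101(✓)  10-00  100-0  1001-(✓)  1010-(✓)  1101-(✓)  1110-(✓)
size-2^2 implicants → --011  --101  -001-  -110-  0--01(✓)  0--11(✓)  0-0-1(✓)  0-1-1(✓)  00--1(✓)  01--1(✓)  1-01-  1-10-
size-2^3 implicants → 0---1
Unchecked terms (primes): --011, --101, -001-, -110-, 0---1, 1-01-, 1-10-, 10-00, 100-0
Minterm coverage:
  m1 ⊆ 0---1 [E]
  m2 ⊆ -001- [E]
  m3 ⊆ --011,-001-,0---1
  m5 ⊆ --101,0---1
  m7 ⊆ 0---1 [E]
  m9 ⊆ 0---1 [E]
  m11 ⊆ --011,0---1
  m12 ⊆ -110- [E]
  m13 ⊆ --101,-110-,0---1
  m15 ⊆ 0---1 [E]
  m16 ⊆ 10-00,100-0
  m18 ⊆ -001-,1-01-,100-0
  m19 ⊆ --011,-001-,1-01-
  m20 ⊆ 1-10-,10-00
  m21 ⊆ --101,1-10-
  m26 ⊆ 1-01- [E]
  m27 ⊆ --011,1-01-
  m28 ⊆ -110-,1-10-
  m29 ⊆ --101,-110-,1-10-
E = {-001-, -110-, 0---1, 1-01-}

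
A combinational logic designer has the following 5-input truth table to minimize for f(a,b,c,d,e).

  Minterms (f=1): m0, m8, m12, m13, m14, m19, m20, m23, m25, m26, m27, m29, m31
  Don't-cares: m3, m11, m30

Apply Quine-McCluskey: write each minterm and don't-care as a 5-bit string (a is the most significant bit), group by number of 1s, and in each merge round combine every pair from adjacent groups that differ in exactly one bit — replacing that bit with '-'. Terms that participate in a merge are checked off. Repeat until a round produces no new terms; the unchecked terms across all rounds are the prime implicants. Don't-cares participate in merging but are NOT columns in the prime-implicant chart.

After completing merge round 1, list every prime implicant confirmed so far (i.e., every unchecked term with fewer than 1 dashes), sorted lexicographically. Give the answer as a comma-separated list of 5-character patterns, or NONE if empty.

10100

[col 0] 00000*, 00011*, 01000*, 01011*, 01100*, 01101*, 01110*, 10011*, 10100, 10111*, 11001*, 11010*, 11011*, 11101*, 11110*, 11111*
[col 1] -0011*, -1011*, -1101, -1110, 0-000, 0-011*, 01-00, 011-0, 0110-, 1-011*, 1-111*, 10-11*, 11-01*, 11-10*, 11-11*, 110-1*, 1101-*, 111-1*, 1111-*
[col 2] --011, 1--11, 11--1, 11-1-
Prime implicants: --011, -1101, -1110, 0-000, 01-00, 011-0, 0110-, 1--11, 10100, 11--1, 11-1-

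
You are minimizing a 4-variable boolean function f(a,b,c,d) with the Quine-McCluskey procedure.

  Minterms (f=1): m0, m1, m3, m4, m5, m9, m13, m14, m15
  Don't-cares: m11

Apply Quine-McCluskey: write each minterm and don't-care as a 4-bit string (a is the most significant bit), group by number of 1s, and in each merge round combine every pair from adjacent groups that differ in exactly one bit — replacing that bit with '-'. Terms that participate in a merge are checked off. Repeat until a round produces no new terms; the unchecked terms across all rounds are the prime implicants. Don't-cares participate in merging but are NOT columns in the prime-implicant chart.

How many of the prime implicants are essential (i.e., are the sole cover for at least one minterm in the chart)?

3

Round 0: 0000✓ 0001✓ 0011✓ 0100✓ 0101✓ 1001✓ 1011✓ 1101✓ 1110✓ 1111✓
Round 1: -001✓ -011✓ -101✓ 0-00✓ 0-01✓ 00-1✓ 000-✓ 010-✓ 1-01✓ 1-11✓ 10-1✓ 11-1✓ 111-
Round 2: --01 -0-1 0-0- 1--1
PIs = {--01, -0-1, 0-0-, 1--1, 111-}
Coverage chart:
  m0: 0-0- ←essential
  m1: --01,-0-1,0-0-
  m3: -0-1 ←essential
  m4: 0-0- ←essential
  m5: --01,0-0-
  m9: --01,-0-1,1--1
  m13: --01,1--1
  m14: 111- ←essential
  m15: 1--1,111-
Essential: -0-1, 0-0-, 111-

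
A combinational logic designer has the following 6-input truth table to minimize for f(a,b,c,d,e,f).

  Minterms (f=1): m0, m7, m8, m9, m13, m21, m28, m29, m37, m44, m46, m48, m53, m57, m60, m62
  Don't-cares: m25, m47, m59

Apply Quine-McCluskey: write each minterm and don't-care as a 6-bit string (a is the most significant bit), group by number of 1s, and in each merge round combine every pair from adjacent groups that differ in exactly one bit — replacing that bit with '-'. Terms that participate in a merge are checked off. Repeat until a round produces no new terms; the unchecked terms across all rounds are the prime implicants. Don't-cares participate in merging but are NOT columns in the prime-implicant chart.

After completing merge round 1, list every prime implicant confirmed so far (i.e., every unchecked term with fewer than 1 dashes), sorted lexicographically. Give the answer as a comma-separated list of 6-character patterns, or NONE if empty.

000111, 110000

[col 0] 000000*, 000111, 001000*, 001001*, 001101*, 010101*, 011001*, 011100*, 011101*, 100101*, 101100*, 101110*, 101111*, 110000, 110101*, 111001*, 111011*, 111100*, 111110*
[col 1] -10101, -11001, -11100, 0-1001*, 0-1101*, 00-000, 001-01*, 00100-, 01-101, 011-01*, 01110-, 1-0101, 1-1100*, 1-1110*, 1011-0*, 10111-, 1110-1, 1111-0*
[col 2] 0-1-01, 1-11-0
Prime implicants: -10101, -11001, -11100, 0-1-01, 00-000, 000111, 00100-, 01-101, 01110-, 1-0101, 1-11-0, 10111-, 110000, 1110-1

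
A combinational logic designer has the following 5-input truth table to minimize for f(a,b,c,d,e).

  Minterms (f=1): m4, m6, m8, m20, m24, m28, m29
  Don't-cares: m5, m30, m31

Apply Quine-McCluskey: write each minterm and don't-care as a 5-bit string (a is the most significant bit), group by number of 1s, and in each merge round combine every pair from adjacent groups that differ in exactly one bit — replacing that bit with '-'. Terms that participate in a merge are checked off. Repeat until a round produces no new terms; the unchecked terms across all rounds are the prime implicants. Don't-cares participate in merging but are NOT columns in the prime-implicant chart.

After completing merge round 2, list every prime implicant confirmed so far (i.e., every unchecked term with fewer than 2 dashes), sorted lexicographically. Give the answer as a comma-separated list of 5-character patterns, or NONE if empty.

size-2^0 implicants → 00100(✓)  00101(✓)  00110(✓)  01000(✓)  10100(✓)  11000(✓)  11100(✓)  11101(✓)  11110(✓)  11111(✓)
size-2^1 implicants → -0100  -1000  001-0  0010-  1-100  11-00  111-0(✓)  111-1(✓)  1110-(✓)  1111-(✓)
size-2^2 implicants → 111--
Unchecked terms (primes): -0100, -1000, 001-0, 0010-, 1-100, 11-00, 111--

-0100, -1000, 001-0, 0010-, 1-100, 11-00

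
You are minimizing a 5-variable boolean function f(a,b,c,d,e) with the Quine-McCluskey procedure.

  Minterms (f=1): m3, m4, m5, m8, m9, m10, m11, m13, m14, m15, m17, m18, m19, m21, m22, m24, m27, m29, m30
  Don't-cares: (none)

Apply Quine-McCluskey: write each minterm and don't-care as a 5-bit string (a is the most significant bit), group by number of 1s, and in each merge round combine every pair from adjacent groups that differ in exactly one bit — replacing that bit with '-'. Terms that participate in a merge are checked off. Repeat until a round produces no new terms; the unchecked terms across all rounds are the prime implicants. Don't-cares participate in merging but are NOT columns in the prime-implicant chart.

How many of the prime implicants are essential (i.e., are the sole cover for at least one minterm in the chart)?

4

[col 0] 00011*, 00100*, 00101*, 01000*, 01001*, 01010*, 01011*, 01101*, 01110*, 01111*, 10001*, 10010*, 10011*, 10101*, 10110*, 11000*, 11011*, 11101*, 11110*
[col 1] -0011*, -0101*, -1000, -1011*, -1101*, -1110, 0-011*, 0-101*, 0010-, 01-01*, 01-10*, 01-11*, 010-0*, 010-1*, 0100-*, 0101-*, 011-1*, 0111-*, 1-011*, 1-101*, 1-110, 10-01, 10-10, 100-1, 1001-
[col 2] --011, --101, 01--1, 01-1-, 010--
Prime implicants: --011, --101, -1000, -1110, 0010-, 01--1, 01-1-, 010--, 1-110, 10-01, 10-10, 100-1, 1001-
PI chart (minterm → PIs covering it):
  3 | --011  (sole → essential)
  4 | 0010-  (sole → essential)
  5 | --101,0010-
  8 | -1000,010--
  9 | 01--1,010--
  10 | 01-1-,010--
  11 | --011,01--1,01-1-,010--
  13 | --101,01--1
  14 | -1110,01-1-
  15 | 01--1,01-1-
  17 | 10-01,100-1
  18 | 10-10,1001-
  19 | --011,100-1,1001-
  21 | --101,10-01
  22 | 1-110,10-10
  24 | -1000  (sole → essential)
  27 | --011  (sole → essential)
  29 | --101  (sole → essential)
  30 | -1110,1-110
Essential prime implicants: --011, --101, -1000, 0010-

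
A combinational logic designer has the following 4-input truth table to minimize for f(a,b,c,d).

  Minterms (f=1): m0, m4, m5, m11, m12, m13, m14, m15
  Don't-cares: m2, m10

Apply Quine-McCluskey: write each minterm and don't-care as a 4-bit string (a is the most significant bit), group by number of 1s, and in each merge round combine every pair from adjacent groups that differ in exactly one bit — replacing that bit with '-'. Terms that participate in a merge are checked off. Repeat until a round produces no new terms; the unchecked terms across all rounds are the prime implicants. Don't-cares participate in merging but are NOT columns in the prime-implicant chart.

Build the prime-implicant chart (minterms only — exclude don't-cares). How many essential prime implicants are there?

Round 0: 0000✓ 0010✓ 0100✓ 0101✓ 1010✓ 1011✓ 1100✓ 1101✓ 1110✓ 1111✓
Round 1: -010 -100✓ -101✓ 0-00 00-0 010-✓ 1-10✓ 1-11✓ 101-✓ 11-0✓ 11-1✓ 110-✓ 111-✓
Round 2: -10- 1-1- 11--
PIs = {-010, -10-, 0-00, 00-0, 1-1-, 11--}
Coverage chart:
  m0: 0-00,00-0
  m4: -10-,0-00
  m5: -10- ←essential
  m11: 1-1- ←essential
  m12: -10-,11--
  m13: -10-,11--
  m14: 1-1-,11--
  m15: 1-1-,11--
Essential: -10-, 1-1-

2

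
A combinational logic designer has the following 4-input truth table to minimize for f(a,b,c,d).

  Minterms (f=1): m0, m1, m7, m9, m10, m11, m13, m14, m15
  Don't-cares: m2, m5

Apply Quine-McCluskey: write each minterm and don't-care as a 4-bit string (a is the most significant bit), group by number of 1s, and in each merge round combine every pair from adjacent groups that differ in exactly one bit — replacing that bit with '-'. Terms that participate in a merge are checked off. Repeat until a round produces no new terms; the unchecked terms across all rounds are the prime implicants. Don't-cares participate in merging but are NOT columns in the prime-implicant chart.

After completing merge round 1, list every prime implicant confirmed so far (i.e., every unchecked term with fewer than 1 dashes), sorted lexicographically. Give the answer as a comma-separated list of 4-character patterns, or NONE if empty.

Round 0: 0000✓ 0001✓ 0010✓ 0101✓ 0111✓ 1001✓ 1010✓ 1011✓ 1101✓ 1110✓ 1111✓
Round 1: -001✓ -010 -101✓ -111✓ 0-01✓ 00-0 000- 01-1✓ 1-01✓ 1-10✓ 1-11✓ 10-1✓ 101-✓ 11-1✓ 111-✓
Round 2: --01 -1-1 1--1 1-1-
PIs = {--01, -010, -1-1, 00-0, 000-, 1--1, 1-1-}

NONE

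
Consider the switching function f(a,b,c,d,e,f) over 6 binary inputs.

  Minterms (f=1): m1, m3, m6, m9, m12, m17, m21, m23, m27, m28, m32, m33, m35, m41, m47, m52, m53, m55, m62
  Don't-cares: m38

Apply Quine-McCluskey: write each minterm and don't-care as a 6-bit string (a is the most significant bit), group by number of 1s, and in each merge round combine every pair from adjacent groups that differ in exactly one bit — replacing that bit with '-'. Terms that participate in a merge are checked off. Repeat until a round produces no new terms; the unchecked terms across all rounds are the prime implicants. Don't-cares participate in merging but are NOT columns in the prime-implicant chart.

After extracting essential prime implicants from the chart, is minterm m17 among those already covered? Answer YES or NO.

NO

[col 0] 000001*, 000011*, 000110*, 001001*, 001100*, 010001*, 010101*, 010111*, 011011, 011100*, 100000*, 100001*, 100011*, 100110*, 101001*, 101111, 110100*, 110101*, 110111*, 111110
[col 1] -00001*, -00011*, -00110, -01001*, -10101*, -10111*, 0-0001, 0-1100, 00-001*, 0000-1*, 010-01, 0101-1*, 10-001*, 1000-1*, 10000-, 1101-1*, 11010-
[col 2] -0-001, -000-1, -101-1
Prime implicants: -0-001, -000-1, -00110, -101-1, 0-0001, 0-1100, 010-01, 011011, 10000-, 101111, 11010-, 111110
PI chart (minterm → PIs covering it):
  1 | -0-001,-000-1,0-0001
  3 | -000-1  (sole → essential)
  6 | -00110  (sole → essential)
  9 | -0-001  (sole → essential)
  12 | 0-1100  (sole → essential)
  17 | 0-0001,010-01
  21 | -101-1,010-01
  23 | -101-1  (sole → essential)
  27 | 011011  (sole → essential)
  28 | 0-1100  (sole → essential)
  32 | 10000-  (sole → essential)
  33 | -0-001,-000-1,10000-
  35 | -000-1  (sole → essential)
  41 | -0-001  (sole → essential)
  47 | 101111  (sole → essential)
  52 | 11010-  (sole → essential)
  53 | -101-1,11010-
  55 | -101-1  (sole → essential)
  62 | 111110  (sole → essential)
Essential prime implicants: -0-001, -000-1, -00110, -101-1, 0-1100, 011011, 10000-, 101111, 11010-, 111110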